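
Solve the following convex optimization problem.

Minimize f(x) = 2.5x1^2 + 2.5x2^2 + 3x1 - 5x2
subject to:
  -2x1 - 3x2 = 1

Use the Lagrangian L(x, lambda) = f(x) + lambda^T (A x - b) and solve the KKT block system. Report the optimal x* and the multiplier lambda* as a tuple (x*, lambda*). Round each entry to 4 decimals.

Form the Lagrangian:
  L(x, lambda) = (1/2) x^T Q x + c^T x + lambda^T (A x - b)
Stationarity (grad_x L = 0): Q x + c + A^T lambda = 0.
Primal feasibility: A x = b.

This gives the KKT block system:
  [ Q   A^T ] [ x     ]   [-c ]
  [ A    0  ] [ lambda ] = [ b ]

Solving the linear system:
  x*      = (-1.0308, 0.3538)
  lambda* = (-1.0769)
  f(x*)   = -1.8923

x* = (-1.0308, 0.3538), lambda* = (-1.0769)


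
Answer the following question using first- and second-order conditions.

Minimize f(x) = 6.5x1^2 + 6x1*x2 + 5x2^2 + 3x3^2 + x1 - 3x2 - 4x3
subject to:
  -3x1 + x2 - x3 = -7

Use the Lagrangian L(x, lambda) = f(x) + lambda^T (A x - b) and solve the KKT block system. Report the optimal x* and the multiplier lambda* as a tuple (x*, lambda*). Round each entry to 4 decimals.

Form the Lagrangian:
  L(x, lambda) = (1/2) x^T Q x + c^T x + lambda^T (A x - b)
Stationarity (grad_x L = 0): Q x + c + A^T lambda = 0.
Primal feasibility: A x = b.

This gives the KKT block system:
  [ Q   A^T ] [ x     ]   [-c ]
  [ A    0  ] [ lambda ] = [ b ]

Solving the linear system:
  x*      = (1.4957, -1.0657, 1.4472)
  lambda* = (4.6832)
  f(x*)   = 15.8432

x* = (1.4957, -1.0657, 1.4472), lambda* = (4.6832)


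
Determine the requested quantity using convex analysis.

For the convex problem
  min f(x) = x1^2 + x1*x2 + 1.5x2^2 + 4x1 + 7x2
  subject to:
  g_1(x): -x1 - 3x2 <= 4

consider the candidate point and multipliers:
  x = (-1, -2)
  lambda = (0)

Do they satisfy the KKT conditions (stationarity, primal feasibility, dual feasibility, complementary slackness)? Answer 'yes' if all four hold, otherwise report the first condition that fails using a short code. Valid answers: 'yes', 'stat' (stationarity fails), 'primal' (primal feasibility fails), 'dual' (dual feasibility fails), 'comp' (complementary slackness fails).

Gradient of f: grad f(x) = Q x + c = (0, 0)
Constraint values g_i(x) = a_i^T x - b_i:
  g_1((-1, -2)) = 3
Stationarity residual: grad f(x) + sum_i lambda_i a_i = (0, 0)
  -> stationarity OK
Primal feasibility (all g_i <= 0): FAILS
Dual feasibility (all lambda_i >= 0): OK
Complementary slackness (lambda_i * g_i(x) = 0 for all i): OK

Verdict: the first failing condition is primal_feasibility -> primal.

primal


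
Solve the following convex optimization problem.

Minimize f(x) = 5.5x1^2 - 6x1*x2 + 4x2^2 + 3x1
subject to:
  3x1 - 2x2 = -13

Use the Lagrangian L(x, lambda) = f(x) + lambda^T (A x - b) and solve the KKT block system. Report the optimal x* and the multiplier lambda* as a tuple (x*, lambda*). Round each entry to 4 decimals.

Form the Lagrangian:
  L(x, lambda) = (1/2) x^T Q x + c^T x + lambda^T (A x - b)
Stationarity (grad_x L = 0): Q x + c + A^T lambda = 0.
Primal feasibility: A x = b.

This gives the KKT block system:
  [ Q   A^T ] [ x     ]   [-c ]
  [ A    0  ] [ lambda ] = [ b ]

Solving the linear system:
  x*      = (-3.8182, 0.7727)
  lambda* = (14.5455)
  f(x*)   = 88.8182

x* = (-3.8182, 0.7727), lambda* = (14.5455)


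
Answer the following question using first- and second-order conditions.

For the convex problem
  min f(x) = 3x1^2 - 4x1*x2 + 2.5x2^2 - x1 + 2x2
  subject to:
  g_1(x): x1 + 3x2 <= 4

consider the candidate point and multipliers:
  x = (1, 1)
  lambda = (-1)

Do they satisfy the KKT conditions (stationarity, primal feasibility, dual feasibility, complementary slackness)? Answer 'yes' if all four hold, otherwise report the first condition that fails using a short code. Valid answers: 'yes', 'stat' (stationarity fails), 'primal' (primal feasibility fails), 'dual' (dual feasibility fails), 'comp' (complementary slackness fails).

Gradient of f: grad f(x) = Q x + c = (1, 3)
Constraint values g_i(x) = a_i^T x - b_i:
  g_1((1, 1)) = 0
Stationarity residual: grad f(x) + sum_i lambda_i a_i = (0, 0)
  -> stationarity OK
Primal feasibility (all g_i <= 0): OK
Dual feasibility (all lambda_i >= 0): FAILS
Complementary slackness (lambda_i * g_i(x) = 0 for all i): OK

Verdict: the first failing condition is dual_feasibility -> dual.

dual


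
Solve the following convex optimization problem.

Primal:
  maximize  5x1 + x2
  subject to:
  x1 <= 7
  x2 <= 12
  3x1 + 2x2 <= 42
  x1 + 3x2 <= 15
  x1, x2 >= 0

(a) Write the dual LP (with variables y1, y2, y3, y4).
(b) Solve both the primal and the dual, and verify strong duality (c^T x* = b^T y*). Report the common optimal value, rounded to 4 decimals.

The standard primal-dual pair for 'max c^T x s.t. A x <= b, x >= 0' is:
  Dual:  min b^T y  s.t.  A^T y >= c,  y >= 0.

So the dual LP is:
  minimize  7y1 + 12y2 + 42y3 + 15y4
  subject to:
    y1 + 3y3 + y4 >= 5
    y2 + 2y3 + 3y4 >= 1
    y1, y2, y3, y4 >= 0

Solving the primal: x* = (7, 2.6667).
  primal value c^T x* = 37.6667.
Solving the dual: y* = (4.6667, 0, 0, 0.3333).
  dual value b^T y* = 37.6667.
Strong duality: c^T x* = b^T y*. Confirmed.

37.6667


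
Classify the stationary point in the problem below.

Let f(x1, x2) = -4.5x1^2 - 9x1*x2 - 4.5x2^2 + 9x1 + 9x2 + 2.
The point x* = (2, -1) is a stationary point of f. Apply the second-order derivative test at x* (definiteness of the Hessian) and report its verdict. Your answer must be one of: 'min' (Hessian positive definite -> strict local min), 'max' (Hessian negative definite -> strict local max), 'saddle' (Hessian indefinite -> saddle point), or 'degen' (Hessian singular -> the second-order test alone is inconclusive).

Compute the Hessian H = grad^2 f:
  H = [[-9, -9], [-9, -9]]
Verify stationarity: grad f(x*) = H x* + g = (0, 0).
Eigenvalues of H: -18, 0.
H has a zero eigenvalue (singular; negative semidefinite but not definite), so H is neither positive definite, negative definite, nor indefinite. The second-order test alone is inconclusive -> degen.
(Indeed, f is constant along the null direction of H through x*, so x* is not a strict local extremum.)

degen


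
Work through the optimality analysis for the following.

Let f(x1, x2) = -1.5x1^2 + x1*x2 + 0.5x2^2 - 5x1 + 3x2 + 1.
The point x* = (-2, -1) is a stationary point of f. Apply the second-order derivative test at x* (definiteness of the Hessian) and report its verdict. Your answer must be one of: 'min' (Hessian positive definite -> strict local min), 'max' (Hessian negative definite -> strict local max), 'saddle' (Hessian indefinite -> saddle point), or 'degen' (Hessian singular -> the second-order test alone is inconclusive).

Compute the Hessian H = grad^2 f:
  H = [[-3, 1], [1, 1]]
Verify stationarity: grad f(x*) = H x* + g = (0, 0).
Eigenvalues of H: -3.2361, 1.2361.
Eigenvalues have mixed signs, so H is indefinite -> x* is a saddle point.

saddle


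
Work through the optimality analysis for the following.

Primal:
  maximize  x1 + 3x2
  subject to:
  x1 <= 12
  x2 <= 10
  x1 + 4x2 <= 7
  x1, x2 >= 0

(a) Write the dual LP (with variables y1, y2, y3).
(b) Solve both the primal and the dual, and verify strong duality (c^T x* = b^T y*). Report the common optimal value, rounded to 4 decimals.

The standard primal-dual pair for 'max c^T x s.t. A x <= b, x >= 0' is:
  Dual:  min b^T y  s.t.  A^T y >= c,  y >= 0.

So the dual LP is:
  minimize  12y1 + 10y2 + 7y3
  subject to:
    y1 + y3 >= 1
    y2 + 4y3 >= 3
    y1, y2, y3 >= 0

Solving the primal: x* = (7, 0).
  primal value c^T x* = 7.
Solving the dual: y* = (0, 0, 1).
  dual value b^T y* = 7.
Strong duality: c^T x* = b^T y*. Confirmed.

7


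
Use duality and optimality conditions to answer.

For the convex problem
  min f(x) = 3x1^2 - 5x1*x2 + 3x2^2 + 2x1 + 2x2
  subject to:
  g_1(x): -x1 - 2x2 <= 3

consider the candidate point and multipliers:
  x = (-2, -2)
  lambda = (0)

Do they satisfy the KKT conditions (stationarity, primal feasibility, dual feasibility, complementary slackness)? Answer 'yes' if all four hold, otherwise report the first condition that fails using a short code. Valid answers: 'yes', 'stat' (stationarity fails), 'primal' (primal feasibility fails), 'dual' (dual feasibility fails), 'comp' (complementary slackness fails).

Gradient of f: grad f(x) = Q x + c = (0, 0)
Constraint values g_i(x) = a_i^T x - b_i:
  g_1((-2, -2)) = 3
Stationarity residual: grad f(x) + sum_i lambda_i a_i = (0, 0)
  -> stationarity OK
Primal feasibility (all g_i <= 0): FAILS
Dual feasibility (all lambda_i >= 0): OK
Complementary slackness (lambda_i * g_i(x) = 0 for all i): OK

Verdict: the first failing condition is primal_feasibility -> primal.

primal


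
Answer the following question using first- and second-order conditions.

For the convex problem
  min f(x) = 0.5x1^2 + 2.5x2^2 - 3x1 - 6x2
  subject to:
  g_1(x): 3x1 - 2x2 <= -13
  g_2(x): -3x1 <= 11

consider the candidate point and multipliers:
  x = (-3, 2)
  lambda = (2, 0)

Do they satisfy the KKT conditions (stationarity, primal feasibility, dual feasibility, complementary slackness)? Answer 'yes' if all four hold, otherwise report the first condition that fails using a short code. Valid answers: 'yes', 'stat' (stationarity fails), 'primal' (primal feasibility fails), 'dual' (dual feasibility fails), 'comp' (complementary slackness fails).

Gradient of f: grad f(x) = Q x + c = (-6, 4)
Constraint values g_i(x) = a_i^T x - b_i:
  g_1((-3, 2)) = 0
  g_2((-3, 2)) = -2
Stationarity residual: grad f(x) + sum_i lambda_i a_i = (0, 0)
  -> stationarity OK
Primal feasibility (all g_i <= 0): OK
Dual feasibility (all lambda_i >= 0): OK
Complementary slackness (lambda_i * g_i(x) = 0 for all i): OK

Verdict: yes, KKT holds.

yes


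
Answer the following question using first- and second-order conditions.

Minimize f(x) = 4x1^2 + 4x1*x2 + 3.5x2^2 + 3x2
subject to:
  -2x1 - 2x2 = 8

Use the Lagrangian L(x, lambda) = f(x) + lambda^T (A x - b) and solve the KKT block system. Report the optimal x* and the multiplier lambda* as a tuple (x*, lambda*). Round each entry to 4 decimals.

Form the Lagrangian:
  L(x, lambda) = (1/2) x^T Q x + c^T x + lambda^T (A x - b)
Stationarity (grad_x L = 0): Q x + c + A^T lambda = 0.
Primal feasibility: A x = b.

This gives the KKT block system:
  [ Q   A^T ] [ x     ]   [-c ]
  [ A    0  ] [ lambda ] = [ b ]

Solving the linear system:
  x*      = (-1.2857, -2.7143)
  lambda* = (-10.5714)
  f(x*)   = 38.2143

x* = (-1.2857, -2.7143), lambda* = (-10.5714)


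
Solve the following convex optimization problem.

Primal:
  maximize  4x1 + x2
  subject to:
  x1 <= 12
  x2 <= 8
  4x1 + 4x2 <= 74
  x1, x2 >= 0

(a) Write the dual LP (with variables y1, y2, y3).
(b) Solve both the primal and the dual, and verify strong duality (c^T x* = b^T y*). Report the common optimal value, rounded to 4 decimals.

The standard primal-dual pair for 'max c^T x s.t. A x <= b, x >= 0' is:
  Dual:  min b^T y  s.t.  A^T y >= c,  y >= 0.

So the dual LP is:
  minimize  12y1 + 8y2 + 74y3
  subject to:
    y1 + 4y3 >= 4
    y2 + 4y3 >= 1
    y1, y2, y3 >= 0

Solving the primal: x* = (12, 6.5).
  primal value c^T x* = 54.5.
Solving the dual: y* = (3, 0, 0.25).
  dual value b^T y* = 54.5.
Strong duality: c^T x* = b^T y*. Confirmed.

54.5


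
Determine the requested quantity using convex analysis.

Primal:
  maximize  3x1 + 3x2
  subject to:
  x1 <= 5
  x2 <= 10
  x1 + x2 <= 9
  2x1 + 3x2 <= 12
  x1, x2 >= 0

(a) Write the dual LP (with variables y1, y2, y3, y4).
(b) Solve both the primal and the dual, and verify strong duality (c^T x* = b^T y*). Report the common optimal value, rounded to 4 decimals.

The standard primal-dual pair for 'max c^T x s.t. A x <= b, x >= 0' is:
  Dual:  min b^T y  s.t.  A^T y >= c,  y >= 0.

So the dual LP is:
  minimize  5y1 + 10y2 + 9y3 + 12y4
  subject to:
    y1 + y3 + 2y4 >= 3
    y2 + y3 + 3y4 >= 3
    y1, y2, y3, y4 >= 0

Solving the primal: x* = (5, 0.6667).
  primal value c^T x* = 17.
Solving the dual: y* = (1, 0, 0, 1).
  dual value b^T y* = 17.
Strong duality: c^T x* = b^T y*. Confirmed.

17


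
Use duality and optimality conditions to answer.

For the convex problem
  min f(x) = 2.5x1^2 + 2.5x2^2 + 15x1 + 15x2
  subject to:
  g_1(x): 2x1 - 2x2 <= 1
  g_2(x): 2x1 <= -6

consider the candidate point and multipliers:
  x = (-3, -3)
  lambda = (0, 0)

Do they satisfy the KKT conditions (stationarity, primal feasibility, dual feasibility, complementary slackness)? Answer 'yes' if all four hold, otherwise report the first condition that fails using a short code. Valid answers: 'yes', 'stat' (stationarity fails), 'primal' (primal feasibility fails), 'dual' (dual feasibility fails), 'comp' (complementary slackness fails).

Gradient of f: grad f(x) = Q x + c = (0, 0)
Constraint values g_i(x) = a_i^T x - b_i:
  g_1((-3, -3)) = -1
  g_2((-3, -3)) = 0
Stationarity residual: grad f(x) + sum_i lambda_i a_i = (0, 0)
  -> stationarity OK
Primal feasibility (all g_i <= 0): OK
Dual feasibility (all lambda_i >= 0): OK
Complementary slackness (lambda_i * g_i(x) = 0 for all i): OK

Verdict: yes, KKT holds.

yes


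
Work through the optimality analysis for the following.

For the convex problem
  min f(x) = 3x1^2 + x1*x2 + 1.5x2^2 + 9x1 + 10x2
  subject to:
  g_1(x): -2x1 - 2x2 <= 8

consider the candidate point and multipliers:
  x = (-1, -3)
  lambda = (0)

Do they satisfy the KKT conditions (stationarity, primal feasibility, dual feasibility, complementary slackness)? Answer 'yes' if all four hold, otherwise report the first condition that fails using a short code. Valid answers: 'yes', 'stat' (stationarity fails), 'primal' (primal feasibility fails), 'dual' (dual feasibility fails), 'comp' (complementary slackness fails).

Gradient of f: grad f(x) = Q x + c = (0, 0)
Constraint values g_i(x) = a_i^T x - b_i:
  g_1((-1, -3)) = 0
Stationarity residual: grad f(x) + sum_i lambda_i a_i = (0, 0)
  -> stationarity OK
Primal feasibility (all g_i <= 0): OK
Dual feasibility (all lambda_i >= 0): OK
Complementary slackness (lambda_i * g_i(x) = 0 for all i): OK

Verdict: yes, KKT holds.

yes


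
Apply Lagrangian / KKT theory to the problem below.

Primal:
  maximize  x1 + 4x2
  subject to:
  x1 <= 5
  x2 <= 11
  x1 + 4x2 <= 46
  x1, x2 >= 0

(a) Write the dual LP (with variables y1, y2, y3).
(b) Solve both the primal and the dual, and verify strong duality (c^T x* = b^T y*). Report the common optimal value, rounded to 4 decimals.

The standard primal-dual pair for 'max c^T x s.t. A x <= b, x >= 0' is:
  Dual:  min b^T y  s.t.  A^T y >= c,  y >= 0.

So the dual LP is:
  minimize  5y1 + 11y2 + 46y3
  subject to:
    y1 + y3 >= 1
    y2 + 4y3 >= 4
    y1, y2, y3 >= 0

Solving the primal: x* = (2, 11).
  primal value c^T x* = 46.
Solving the dual: y* = (0, 0, 1).
  dual value b^T y* = 46.
Strong duality: c^T x* = b^T y*. Confirmed.

46


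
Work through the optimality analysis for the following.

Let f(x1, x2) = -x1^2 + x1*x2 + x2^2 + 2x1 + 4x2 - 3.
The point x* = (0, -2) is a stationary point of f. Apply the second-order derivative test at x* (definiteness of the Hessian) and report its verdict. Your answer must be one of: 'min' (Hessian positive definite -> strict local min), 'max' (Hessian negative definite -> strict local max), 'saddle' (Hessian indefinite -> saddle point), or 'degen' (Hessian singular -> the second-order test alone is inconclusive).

Compute the Hessian H = grad^2 f:
  H = [[-2, 1], [1, 2]]
Verify stationarity: grad f(x*) = H x* + g = (0, 0).
Eigenvalues of H: -2.2361, 2.2361.
Eigenvalues have mixed signs, so H is indefinite -> x* is a saddle point.

saddle


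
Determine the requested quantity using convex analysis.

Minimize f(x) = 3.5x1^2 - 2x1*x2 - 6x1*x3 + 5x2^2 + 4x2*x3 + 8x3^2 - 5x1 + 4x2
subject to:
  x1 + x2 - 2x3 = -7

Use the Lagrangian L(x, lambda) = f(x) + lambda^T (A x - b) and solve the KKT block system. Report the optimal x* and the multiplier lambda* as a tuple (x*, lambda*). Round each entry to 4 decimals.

Form the Lagrangian:
  L(x, lambda) = (1/2) x^T Q x + c^T x + lambda^T (A x - b)
Stationarity (grad_x L = 0): Q x + c + A^T lambda = 0.
Primal feasibility: A x = b.

This gives the KKT block system:
  [ Q   A^T ] [ x     ]   [-c ]
  [ A    0  ] [ lambda ] = [ b ]

Solving the linear system:
  x*      = (0.1124, -2.5618, 2.2753)
  lambda* = (12.7416)
  f(x*)   = 39.191

x* = (0.1124, -2.5618, 2.2753), lambda* = (12.7416)


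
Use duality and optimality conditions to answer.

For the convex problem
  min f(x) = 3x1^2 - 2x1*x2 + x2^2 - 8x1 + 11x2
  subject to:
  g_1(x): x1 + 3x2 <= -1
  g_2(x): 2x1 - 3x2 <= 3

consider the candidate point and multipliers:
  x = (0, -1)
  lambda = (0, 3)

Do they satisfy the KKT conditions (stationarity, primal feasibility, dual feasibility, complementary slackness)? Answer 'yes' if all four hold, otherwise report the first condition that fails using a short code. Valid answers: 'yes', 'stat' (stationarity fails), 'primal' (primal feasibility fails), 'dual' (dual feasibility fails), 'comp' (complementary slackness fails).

Gradient of f: grad f(x) = Q x + c = (-6, 9)
Constraint values g_i(x) = a_i^T x - b_i:
  g_1((0, -1)) = -2
  g_2((0, -1)) = 0
Stationarity residual: grad f(x) + sum_i lambda_i a_i = (0, 0)
  -> stationarity OK
Primal feasibility (all g_i <= 0): OK
Dual feasibility (all lambda_i >= 0): OK
Complementary slackness (lambda_i * g_i(x) = 0 for all i): OK

Verdict: yes, KKT holds.

yes


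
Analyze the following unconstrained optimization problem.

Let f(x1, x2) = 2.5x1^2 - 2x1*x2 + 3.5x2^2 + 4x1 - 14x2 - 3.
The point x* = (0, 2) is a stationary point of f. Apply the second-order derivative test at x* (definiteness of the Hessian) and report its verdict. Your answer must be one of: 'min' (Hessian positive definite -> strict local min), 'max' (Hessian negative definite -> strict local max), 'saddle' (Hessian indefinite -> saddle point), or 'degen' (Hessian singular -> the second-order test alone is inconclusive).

Compute the Hessian H = grad^2 f:
  H = [[5, -2], [-2, 7]]
Verify stationarity: grad f(x*) = H x* + g = (0, 0).
Eigenvalues of H: 3.7639, 8.2361.
Both eigenvalues > 0, so H is positive definite -> x* is a strict local min.

min


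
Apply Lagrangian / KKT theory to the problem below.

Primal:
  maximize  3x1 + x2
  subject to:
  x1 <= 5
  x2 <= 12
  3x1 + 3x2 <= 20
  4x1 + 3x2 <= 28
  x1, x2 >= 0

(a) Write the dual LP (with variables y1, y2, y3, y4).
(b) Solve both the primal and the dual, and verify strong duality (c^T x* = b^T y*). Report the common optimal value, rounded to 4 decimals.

The standard primal-dual pair for 'max c^T x s.t. A x <= b, x >= 0' is:
  Dual:  min b^T y  s.t.  A^T y >= c,  y >= 0.

So the dual LP is:
  minimize  5y1 + 12y2 + 20y3 + 28y4
  subject to:
    y1 + 3y3 + 4y4 >= 3
    y2 + 3y3 + 3y4 >= 1
    y1, y2, y3, y4 >= 0

Solving the primal: x* = (5, 1.6667).
  primal value c^T x* = 16.6667.
Solving the dual: y* = (2, 0, 0.3333, 0).
  dual value b^T y* = 16.6667.
Strong duality: c^T x* = b^T y*. Confirmed.

16.6667


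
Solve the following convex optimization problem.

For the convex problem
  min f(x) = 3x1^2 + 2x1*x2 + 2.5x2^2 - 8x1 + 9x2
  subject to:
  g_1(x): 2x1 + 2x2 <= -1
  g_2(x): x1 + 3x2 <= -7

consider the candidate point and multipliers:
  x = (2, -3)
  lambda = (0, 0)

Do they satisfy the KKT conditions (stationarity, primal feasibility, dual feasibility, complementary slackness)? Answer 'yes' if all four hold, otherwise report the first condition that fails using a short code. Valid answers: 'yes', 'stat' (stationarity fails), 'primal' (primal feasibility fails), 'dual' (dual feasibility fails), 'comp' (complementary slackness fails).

Gradient of f: grad f(x) = Q x + c = (-2, -2)
Constraint values g_i(x) = a_i^T x - b_i:
  g_1((2, -3)) = -1
  g_2((2, -3)) = 0
Stationarity residual: grad f(x) + sum_i lambda_i a_i = (-2, -2)
  -> stationarity FAILS
Primal feasibility (all g_i <= 0): OK
Dual feasibility (all lambda_i >= 0): OK
Complementary slackness (lambda_i * g_i(x) = 0 for all i): OK

Verdict: the first failing condition is stationarity -> stat.

stat


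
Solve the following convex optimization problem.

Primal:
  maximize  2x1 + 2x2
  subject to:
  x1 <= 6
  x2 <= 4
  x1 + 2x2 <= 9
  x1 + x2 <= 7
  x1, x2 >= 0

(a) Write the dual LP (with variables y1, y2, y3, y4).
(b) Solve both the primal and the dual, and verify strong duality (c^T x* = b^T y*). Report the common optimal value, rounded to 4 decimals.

The standard primal-dual pair for 'max c^T x s.t. A x <= b, x >= 0' is:
  Dual:  min b^T y  s.t.  A^T y >= c,  y >= 0.

So the dual LP is:
  minimize  6y1 + 4y2 + 9y3 + 7y4
  subject to:
    y1 + y3 + y4 >= 2
    y2 + 2y3 + y4 >= 2
    y1, y2, y3, y4 >= 0

Solving the primal: x* = (6, 1).
  primal value c^T x* = 14.
Solving the dual: y* = (0, 0, 0, 2).
  dual value b^T y* = 14.
Strong duality: c^T x* = b^T y*. Confirmed.

14


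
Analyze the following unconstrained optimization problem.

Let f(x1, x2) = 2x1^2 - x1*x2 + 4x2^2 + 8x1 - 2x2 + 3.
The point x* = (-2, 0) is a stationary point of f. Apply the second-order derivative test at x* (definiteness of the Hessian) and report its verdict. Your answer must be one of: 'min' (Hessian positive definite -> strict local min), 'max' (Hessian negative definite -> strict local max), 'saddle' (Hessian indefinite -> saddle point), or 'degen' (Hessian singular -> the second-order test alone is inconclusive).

Compute the Hessian H = grad^2 f:
  H = [[4, -1], [-1, 8]]
Verify stationarity: grad f(x*) = H x* + g = (0, 0).
Eigenvalues of H: 3.7639, 8.2361.
Both eigenvalues > 0, so H is positive definite -> x* is a strict local min.

min


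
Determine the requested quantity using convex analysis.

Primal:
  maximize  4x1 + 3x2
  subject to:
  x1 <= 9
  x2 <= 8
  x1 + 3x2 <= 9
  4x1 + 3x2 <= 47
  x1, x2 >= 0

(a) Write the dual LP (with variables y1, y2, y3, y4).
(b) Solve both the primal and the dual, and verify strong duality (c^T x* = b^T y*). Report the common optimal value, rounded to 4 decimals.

The standard primal-dual pair for 'max c^T x s.t. A x <= b, x >= 0' is:
  Dual:  min b^T y  s.t.  A^T y >= c,  y >= 0.

So the dual LP is:
  minimize  9y1 + 8y2 + 9y3 + 47y4
  subject to:
    y1 + y3 + 4y4 >= 4
    y2 + 3y3 + 3y4 >= 3
    y1, y2, y3, y4 >= 0

Solving the primal: x* = (9, 0).
  primal value c^T x* = 36.
Solving the dual: y* = (3, 0, 1, 0).
  dual value b^T y* = 36.
Strong duality: c^T x* = b^T y*. Confirmed.

36


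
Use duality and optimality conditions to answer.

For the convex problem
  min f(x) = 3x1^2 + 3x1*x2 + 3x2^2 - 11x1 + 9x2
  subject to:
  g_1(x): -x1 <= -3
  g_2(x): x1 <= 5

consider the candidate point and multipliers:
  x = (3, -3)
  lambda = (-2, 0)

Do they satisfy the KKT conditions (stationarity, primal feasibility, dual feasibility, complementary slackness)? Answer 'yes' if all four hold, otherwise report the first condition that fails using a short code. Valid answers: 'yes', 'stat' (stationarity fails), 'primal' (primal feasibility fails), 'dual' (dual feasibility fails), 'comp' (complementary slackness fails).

Gradient of f: grad f(x) = Q x + c = (-2, 0)
Constraint values g_i(x) = a_i^T x - b_i:
  g_1((3, -3)) = 0
  g_2((3, -3)) = -2
Stationarity residual: grad f(x) + sum_i lambda_i a_i = (0, 0)
  -> stationarity OK
Primal feasibility (all g_i <= 0): OK
Dual feasibility (all lambda_i >= 0): FAILS
Complementary slackness (lambda_i * g_i(x) = 0 for all i): OK

Verdict: the first failing condition is dual_feasibility -> dual.

dual


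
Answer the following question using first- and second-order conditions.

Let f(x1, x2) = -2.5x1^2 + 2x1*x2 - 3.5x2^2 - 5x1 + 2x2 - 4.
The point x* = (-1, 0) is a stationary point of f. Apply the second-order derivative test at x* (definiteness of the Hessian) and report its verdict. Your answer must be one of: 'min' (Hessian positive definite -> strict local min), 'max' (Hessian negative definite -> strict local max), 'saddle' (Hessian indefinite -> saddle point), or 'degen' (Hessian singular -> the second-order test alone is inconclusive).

Compute the Hessian H = grad^2 f:
  H = [[-5, 2], [2, -7]]
Verify stationarity: grad f(x*) = H x* + g = (0, 0).
Eigenvalues of H: -8.2361, -3.7639.
Both eigenvalues < 0, so H is negative definite -> x* is a strict local max.

max


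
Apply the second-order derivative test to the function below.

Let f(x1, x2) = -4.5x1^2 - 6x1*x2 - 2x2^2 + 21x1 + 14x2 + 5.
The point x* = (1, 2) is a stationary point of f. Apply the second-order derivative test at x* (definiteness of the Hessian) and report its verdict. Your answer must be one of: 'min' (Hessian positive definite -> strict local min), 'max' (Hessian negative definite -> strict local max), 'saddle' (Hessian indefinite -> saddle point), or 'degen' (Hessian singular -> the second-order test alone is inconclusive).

Compute the Hessian H = grad^2 f:
  H = [[-9, -6], [-6, -4]]
Verify stationarity: grad f(x*) = H x* + g = (0, 0).
Eigenvalues of H: -13, 0.
H has a zero eigenvalue (singular; negative semidefinite but not definite), so H is neither positive definite, negative definite, nor indefinite. The second-order test alone is inconclusive -> degen.
(Indeed, f is constant along the null direction of H through x*, so x* is not a strict local extremum.)

degen


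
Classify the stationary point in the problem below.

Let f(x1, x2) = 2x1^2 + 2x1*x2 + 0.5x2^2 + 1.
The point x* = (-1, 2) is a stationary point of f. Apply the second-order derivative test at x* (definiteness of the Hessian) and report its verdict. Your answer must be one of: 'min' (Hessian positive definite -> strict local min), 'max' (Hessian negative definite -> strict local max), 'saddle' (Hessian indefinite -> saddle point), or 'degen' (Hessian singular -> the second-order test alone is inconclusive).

Compute the Hessian H = grad^2 f:
  H = [[4, 2], [2, 1]]
Verify stationarity: grad f(x*) = H x* + g = (0, 0).
Eigenvalues of H: 0, 5.
H has a zero eigenvalue (singular; positive semidefinite but not definite), so H is neither positive definite, negative definite, nor indefinite. The second-order test alone is inconclusive -> degen.
(Indeed, f is constant along the null direction of H through x*, so x* is not a strict local extremum.)

degen


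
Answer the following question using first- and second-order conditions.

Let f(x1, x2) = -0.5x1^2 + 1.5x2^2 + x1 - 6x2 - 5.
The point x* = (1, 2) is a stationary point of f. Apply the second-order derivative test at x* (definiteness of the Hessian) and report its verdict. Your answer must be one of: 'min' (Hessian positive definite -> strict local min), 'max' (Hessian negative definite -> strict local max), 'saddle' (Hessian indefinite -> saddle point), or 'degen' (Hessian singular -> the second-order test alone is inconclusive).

Compute the Hessian H = grad^2 f:
  H = [[-1, 0], [0, 3]]
Verify stationarity: grad f(x*) = H x* + g = (0, 0).
Eigenvalues of H: -1, 3.
Eigenvalues have mixed signs, so H is indefinite -> x* is a saddle point.

saddle


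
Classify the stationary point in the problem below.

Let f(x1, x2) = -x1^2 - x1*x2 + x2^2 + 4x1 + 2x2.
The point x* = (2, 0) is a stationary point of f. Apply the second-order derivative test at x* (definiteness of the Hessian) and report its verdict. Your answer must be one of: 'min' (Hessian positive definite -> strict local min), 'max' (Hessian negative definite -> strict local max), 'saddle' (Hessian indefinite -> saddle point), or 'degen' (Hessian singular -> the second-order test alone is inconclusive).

Compute the Hessian H = grad^2 f:
  H = [[-2, -1], [-1, 2]]
Verify stationarity: grad f(x*) = H x* + g = (0, 0).
Eigenvalues of H: -2.2361, 2.2361.
Eigenvalues have mixed signs, so H is indefinite -> x* is a saddle point.

saddle


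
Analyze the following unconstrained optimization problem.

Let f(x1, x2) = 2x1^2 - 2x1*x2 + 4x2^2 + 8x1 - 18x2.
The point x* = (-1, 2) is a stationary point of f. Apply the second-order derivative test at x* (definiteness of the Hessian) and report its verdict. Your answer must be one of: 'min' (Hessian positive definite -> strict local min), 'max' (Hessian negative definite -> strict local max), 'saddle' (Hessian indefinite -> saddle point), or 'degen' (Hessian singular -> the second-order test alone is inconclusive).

Compute the Hessian H = grad^2 f:
  H = [[4, -2], [-2, 8]]
Verify stationarity: grad f(x*) = H x* + g = (0, 0).
Eigenvalues of H: 3.1716, 8.8284.
Both eigenvalues > 0, so H is positive definite -> x* is a strict local min.

min


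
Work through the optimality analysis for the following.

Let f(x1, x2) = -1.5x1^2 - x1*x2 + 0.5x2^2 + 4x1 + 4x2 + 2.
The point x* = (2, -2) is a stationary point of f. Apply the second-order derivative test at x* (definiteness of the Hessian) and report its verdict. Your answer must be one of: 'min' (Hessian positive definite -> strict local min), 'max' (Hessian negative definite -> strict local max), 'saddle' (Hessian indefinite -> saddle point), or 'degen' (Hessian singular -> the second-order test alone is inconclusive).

Compute the Hessian H = grad^2 f:
  H = [[-3, -1], [-1, 1]]
Verify stationarity: grad f(x*) = H x* + g = (0, 0).
Eigenvalues of H: -3.2361, 1.2361.
Eigenvalues have mixed signs, so H is indefinite -> x* is a saddle point.

saddle


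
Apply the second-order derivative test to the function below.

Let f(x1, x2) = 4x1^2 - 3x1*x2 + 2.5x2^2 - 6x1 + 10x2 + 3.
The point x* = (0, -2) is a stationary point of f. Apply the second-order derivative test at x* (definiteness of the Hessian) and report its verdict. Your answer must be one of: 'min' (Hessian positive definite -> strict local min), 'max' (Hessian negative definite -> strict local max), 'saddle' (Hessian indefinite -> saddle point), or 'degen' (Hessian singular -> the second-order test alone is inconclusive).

Compute the Hessian H = grad^2 f:
  H = [[8, -3], [-3, 5]]
Verify stationarity: grad f(x*) = H x* + g = (0, 0).
Eigenvalues of H: 3.1459, 9.8541.
Both eigenvalues > 0, so H is positive definite -> x* is a strict local min.

min


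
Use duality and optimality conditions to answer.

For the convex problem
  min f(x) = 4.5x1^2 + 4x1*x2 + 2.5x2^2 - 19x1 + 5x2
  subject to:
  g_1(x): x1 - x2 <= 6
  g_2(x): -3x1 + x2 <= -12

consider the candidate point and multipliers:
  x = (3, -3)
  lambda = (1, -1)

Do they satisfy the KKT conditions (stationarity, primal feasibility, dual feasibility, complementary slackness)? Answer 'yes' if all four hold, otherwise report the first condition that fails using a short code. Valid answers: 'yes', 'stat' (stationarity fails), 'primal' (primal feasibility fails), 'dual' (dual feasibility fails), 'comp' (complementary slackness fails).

Gradient of f: grad f(x) = Q x + c = (-4, 2)
Constraint values g_i(x) = a_i^T x - b_i:
  g_1((3, -3)) = 0
  g_2((3, -3)) = 0
Stationarity residual: grad f(x) + sum_i lambda_i a_i = (0, 0)
  -> stationarity OK
Primal feasibility (all g_i <= 0): OK
Dual feasibility (all lambda_i >= 0): FAILS
Complementary slackness (lambda_i * g_i(x) = 0 for all i): OK

Verdict: the first failing condition is dual_feasibility -> dual.

dual


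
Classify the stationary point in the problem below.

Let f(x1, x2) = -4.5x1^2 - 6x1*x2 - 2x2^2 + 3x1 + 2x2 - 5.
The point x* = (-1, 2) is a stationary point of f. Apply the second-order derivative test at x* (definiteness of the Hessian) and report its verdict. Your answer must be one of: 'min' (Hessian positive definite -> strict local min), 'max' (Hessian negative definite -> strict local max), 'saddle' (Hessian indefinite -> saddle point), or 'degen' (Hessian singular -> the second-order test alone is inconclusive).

Compute the Hessian H = grad^2 f:
  H = [[-9, -6], [-6, -4]]
Verify stationarity: grad f(x*) = H x* + g = (0, 0).
Eigenvalues of H: -13, 0.
H has a zero eigenvalue (singular; negative semidefinite but not definite), so H is neither positive definite, negative definite, nor indefinite. The second-order test alone is inconclusive -> degen.
(Indeed, f is constant along the null direction of H through x*, so x* is not a strict local extremum.)

degen


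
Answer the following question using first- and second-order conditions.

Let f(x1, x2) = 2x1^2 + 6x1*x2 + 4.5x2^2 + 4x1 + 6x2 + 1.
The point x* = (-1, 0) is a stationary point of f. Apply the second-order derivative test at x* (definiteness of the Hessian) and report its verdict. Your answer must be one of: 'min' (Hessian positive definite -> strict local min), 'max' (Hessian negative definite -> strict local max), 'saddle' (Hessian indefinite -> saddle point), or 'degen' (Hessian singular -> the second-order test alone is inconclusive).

Compute the Hessian H = grad^2 f:
  H = [[4, 6], [6, 9]]
Verify stationarity: grad f(x*) = H x* + g = (0, 0).
Eigenvalues of H: 0, 13.
H has a zero eigenvalue (singular; positive semidefinite but not definite), so H is neither positive definite, negative definite, nor indefinite. The second-order test alone is inconclusive -> degen.
(Indeed, f is constant along the null direction of H through x*, so x* is not a strict local extremum.)

degen


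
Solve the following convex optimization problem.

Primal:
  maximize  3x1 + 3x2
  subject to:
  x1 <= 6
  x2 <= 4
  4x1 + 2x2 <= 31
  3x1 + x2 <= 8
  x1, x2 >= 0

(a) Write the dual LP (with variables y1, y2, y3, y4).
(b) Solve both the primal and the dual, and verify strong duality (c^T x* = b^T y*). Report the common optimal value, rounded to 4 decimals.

The standard primal-dual pair for 'max c^T x s.t. A x <= b, x >= 0' is:
  Dual:  min b^T y  s.t.  A^T y >= c,  y >= 0.

So the dual LP is:
  minimize  6y1 + 4y2 + 31y3 + 8y4
  subject to:
    y1 + 4y3 + 3y4 >= 3
    y2 + 2y3 + y4 >= 3
    y1, y2, y3, y4 >= 0

Solving the primal: x* = (1.3333, 4).
  primal value c^T x* = 16.
Solving the dual: y* = (0, 2, 0, 1).
  dual value b^T y* = 16.
Strong duality: c^T x* = b^T y*. Confirmed.

16


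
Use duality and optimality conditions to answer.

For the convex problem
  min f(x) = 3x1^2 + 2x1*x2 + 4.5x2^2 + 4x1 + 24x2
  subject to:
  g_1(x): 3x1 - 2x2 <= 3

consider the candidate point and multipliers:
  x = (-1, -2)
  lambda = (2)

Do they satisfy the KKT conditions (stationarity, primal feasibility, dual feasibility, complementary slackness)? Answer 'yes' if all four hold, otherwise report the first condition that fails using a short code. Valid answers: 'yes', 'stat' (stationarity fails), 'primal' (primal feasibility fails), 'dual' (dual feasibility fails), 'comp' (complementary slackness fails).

Gradient of f: grad f(x) = Q x + c = (-6, 4)
Constraint values g_i(x) = a_i^T x - b_i:
  g_1((-1, -2)) = -2
Stationarity residual: grad f(x) + sum_i lambda_i a_i = (0, 0)
  -> stationarity OK
Primal feasibility (all g_i <= 0): OK
Dual feasibility (all lambda_i >= 0): OK
Complementary slackness (lambda_i * g_i(x) = 0 for all i): FAILS

Verdict: the first failing condition is complementary_slackness -> comp.

comp


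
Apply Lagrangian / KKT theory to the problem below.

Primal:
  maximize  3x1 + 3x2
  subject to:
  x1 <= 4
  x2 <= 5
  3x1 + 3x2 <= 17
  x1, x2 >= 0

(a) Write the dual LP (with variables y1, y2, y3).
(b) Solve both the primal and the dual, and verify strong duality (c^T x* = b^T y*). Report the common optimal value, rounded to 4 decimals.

The standard primal-dual pair for 'max c^T x s.t. A x <= b, x >= 0' is:
  Dual:  min b^T y  s.t.  A^T y >= c,  y >= 0.

So the dual LP is:
  minimize  4y1 + 5y2 + 17y3
  subject to:
    y1 + 3y3 >= 3
    y2 + 3y3 >= 3
    y1, y2, y3 >= 0

Solving the primal: x* = (0.6667, 5).
  primal value c^T x* = 17.
Solving the dual: y* = (0, 0, 1).
  dual value b^T y* = 17.
Strong duality: c^T x* = b^T y*. Confirmed.

17


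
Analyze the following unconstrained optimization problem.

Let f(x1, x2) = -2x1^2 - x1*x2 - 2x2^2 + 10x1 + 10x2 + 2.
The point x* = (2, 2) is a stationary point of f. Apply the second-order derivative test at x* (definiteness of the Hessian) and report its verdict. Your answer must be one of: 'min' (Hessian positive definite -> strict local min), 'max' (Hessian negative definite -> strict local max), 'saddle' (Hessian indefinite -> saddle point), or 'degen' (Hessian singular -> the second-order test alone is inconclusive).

Compute the Hessian H = grad^2 f:
  H = [[-4, -1], [-1, -4]]
Verify stationarity: grad f(x*) = H x* + g = (0, 0).
Eigenvalues of H: -5, -3.
Both eigenvalues < 0, so H is negative definite -> x* is a strict local max.

max


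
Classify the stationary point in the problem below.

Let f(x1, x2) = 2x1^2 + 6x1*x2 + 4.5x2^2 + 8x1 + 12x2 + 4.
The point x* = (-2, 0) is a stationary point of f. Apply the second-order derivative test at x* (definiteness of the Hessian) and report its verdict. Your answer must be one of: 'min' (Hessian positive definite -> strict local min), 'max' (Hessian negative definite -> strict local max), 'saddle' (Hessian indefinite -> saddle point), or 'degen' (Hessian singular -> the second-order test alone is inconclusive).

Compute the Hessian H = grad^2 f:
  H = [[4, 6], [6, 9]]
Verify stationarity: grad f(x*) = H x* + g = (0, 0).
Eigenvalues of H: 0, 13.
H has a zero eigenvalue (singular; positive semidefinite but not definite), so H is neither positive definite, negative definite, nor indefinite. The second-order test alone is inconclusive -> degen.
(Indeed, f is constant along the null direction of H through x*, so x* is not a strict local extremum.)

degen


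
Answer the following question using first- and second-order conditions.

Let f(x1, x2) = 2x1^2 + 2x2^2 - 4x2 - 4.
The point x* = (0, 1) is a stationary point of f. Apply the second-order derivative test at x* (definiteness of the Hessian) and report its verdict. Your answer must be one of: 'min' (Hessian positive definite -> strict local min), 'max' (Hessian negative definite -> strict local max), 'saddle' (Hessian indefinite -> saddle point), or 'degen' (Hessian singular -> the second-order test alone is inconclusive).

Compute the Hessian H = grad^2 f:
  H = [[4, 0], [0, 4]]
Verify stationarity: grad f(x*) = H x* + g = (0, 0).
Eigenvalues of H: 4, 4.
Both eigenvalues > 0, so H is positive definite -> x* is a strict local min.

min


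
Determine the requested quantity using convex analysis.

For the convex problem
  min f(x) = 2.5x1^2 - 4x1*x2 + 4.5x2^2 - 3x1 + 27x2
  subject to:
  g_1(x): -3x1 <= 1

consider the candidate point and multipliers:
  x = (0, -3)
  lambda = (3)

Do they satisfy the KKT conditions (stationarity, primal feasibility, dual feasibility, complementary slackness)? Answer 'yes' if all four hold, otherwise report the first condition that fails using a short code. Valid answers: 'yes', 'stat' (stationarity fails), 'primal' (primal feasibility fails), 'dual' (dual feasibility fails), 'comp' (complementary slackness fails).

Gradient of f: grad f(x) = Q x + c = (9, 0)
Constraint values g_i(x) = a_i^T x - b_i:
  g_1((0, -3)) = -1
Stationarity residual: grad f(x) + sum_i lambda_i a_i = (0, 0)
  -> stationarity OK
Primal feasibility (all g_i <= 0): OK
Dual feasibility (all lambda_i >= 0): OK
Complementary slackness (lambda_i * g_i(x) = 0 for all i): FAILS

Verdict: the first failing condition is complementary_slackness -> comp.

comp


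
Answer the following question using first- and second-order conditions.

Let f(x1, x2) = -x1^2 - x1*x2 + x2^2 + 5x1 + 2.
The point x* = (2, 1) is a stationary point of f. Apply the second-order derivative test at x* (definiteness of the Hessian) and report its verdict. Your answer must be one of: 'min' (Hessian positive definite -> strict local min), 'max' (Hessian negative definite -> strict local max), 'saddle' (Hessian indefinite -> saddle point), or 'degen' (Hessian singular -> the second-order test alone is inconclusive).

Compute the Hessian H = grad^2 f:
  H = [[-2, -1], [-1, 2]]
Verify stationarity: grad f(x*) = H x* + g = (0, 0).
Eigenvalues of H: -2.2361, 2.2361.
Eigenvalues have mixed signs, so H is indefinite -> x* is a saddle point.

saddle


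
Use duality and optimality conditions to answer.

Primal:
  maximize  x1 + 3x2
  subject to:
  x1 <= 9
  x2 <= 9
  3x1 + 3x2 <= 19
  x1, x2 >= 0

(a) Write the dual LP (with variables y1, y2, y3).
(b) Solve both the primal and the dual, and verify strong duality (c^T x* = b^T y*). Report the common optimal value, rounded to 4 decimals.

The standard primal-dual pair for 'max c^T x s.t. A x <= b, x >= 0' is:
  Dual:  min b^T y  s.t.  A^T y >= c,  y >= 0.

So the dual LP is:
  minimize  9y1 + 9y2 + 19y3
  subject to:
    y1 + 3y3 >= 1
    y2 + 3y3 >= 3
    y1, y2, y3 >= 0

Solving the primal: x* = (0, 6.3333).
  primal value c^T x* = 19.
Solving the dual: y* = (0, 0, 1).
  dual value b^T y* = 19.
Strong duality: c^T x* = b^T y*. Confirmed.

19
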